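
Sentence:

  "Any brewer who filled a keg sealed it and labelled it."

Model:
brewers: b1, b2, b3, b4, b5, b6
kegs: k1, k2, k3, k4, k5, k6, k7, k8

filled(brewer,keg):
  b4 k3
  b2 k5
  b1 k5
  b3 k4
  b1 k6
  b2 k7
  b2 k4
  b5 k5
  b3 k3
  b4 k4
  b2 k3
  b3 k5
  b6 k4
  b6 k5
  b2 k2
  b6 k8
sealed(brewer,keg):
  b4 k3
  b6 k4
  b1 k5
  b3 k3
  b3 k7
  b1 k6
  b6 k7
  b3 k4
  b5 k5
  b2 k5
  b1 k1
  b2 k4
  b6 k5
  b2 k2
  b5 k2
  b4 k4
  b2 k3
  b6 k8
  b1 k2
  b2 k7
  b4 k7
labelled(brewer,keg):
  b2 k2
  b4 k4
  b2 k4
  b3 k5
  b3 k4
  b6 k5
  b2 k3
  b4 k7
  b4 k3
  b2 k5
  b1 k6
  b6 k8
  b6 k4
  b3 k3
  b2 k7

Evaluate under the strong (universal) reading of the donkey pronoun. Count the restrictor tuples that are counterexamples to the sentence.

3

"it" takes "a keg" as antecedent — a donkey pronoun bound across the clause boundary.
Strong reading: for every (b,k) with filled(b,k), sealed(b,k) ∧ labelled(b,k).
Restrictor pairs: (b1,k5) ✗  (b1,k6) ✓  (b2,k2) ✓  (b2,k3) ✓  (b2,k4) ✓  (b2,k5) ✓  (b2,k7) ✓  (b3,k3) ✓  (b3,k4) ✓  (b3,k5) ✗  (b4,k3) ✓  (b4,k4) ✓  (b5,k5) ✗  (b6,k4) ✓  (b6,k5) ✓  (b6,k8) ✓
Counterexamples (restrictor pairs failing the scope): 3.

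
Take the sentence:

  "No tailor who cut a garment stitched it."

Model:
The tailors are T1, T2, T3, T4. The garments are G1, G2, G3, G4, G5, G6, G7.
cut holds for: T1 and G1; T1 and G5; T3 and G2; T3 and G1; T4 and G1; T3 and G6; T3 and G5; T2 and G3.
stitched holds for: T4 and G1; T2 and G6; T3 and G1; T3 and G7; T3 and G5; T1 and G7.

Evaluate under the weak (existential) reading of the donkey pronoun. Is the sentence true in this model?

"it" takes "a garment" as antecedent — a donkey pronoun bound across the clause boundary.
Truth condition: for no (t,g) with cut(t,g) does stitched(t,g) hold.
Restrictor pairs — does the scope hold? (T1,G1):fails  (T1,G5):fails  (T2,G3):fails  (T3,G1):holds  (T3,G2):fails  (T3,G5):holds  (T3,G6):fails  (T4,G1):holds
Scope holds for 3 pair(s), so the sentence is false.

False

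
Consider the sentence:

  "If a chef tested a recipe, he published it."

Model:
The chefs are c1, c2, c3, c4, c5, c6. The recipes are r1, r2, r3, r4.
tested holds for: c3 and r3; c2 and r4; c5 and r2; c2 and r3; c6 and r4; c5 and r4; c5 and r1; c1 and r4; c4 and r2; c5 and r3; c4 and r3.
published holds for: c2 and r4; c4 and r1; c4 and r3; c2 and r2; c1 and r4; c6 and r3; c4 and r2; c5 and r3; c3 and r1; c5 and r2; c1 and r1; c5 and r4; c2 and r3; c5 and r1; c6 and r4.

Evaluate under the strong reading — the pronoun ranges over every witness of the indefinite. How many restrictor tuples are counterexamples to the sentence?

"it" takes "a recipe" as antecedent — a donkey pronoun bound across the clause boundary.
Strong reading: for every (c,r) with tested(c,r), published(c,r).
Restrictor pairs: (c1,r4) ✓  (c2,r3) ✓  (c2,r4) ✓  (c3,r3) ✗  (c4,r2) ✓  (c4,r3) ✓  (c5,r1) ✓  (c5,r2) ✓  (c5,r3) ✓  (c5,r4) ✓  (c6,r4) ✓
Counterexamples (restrictor pairs failing the scope): 1.

1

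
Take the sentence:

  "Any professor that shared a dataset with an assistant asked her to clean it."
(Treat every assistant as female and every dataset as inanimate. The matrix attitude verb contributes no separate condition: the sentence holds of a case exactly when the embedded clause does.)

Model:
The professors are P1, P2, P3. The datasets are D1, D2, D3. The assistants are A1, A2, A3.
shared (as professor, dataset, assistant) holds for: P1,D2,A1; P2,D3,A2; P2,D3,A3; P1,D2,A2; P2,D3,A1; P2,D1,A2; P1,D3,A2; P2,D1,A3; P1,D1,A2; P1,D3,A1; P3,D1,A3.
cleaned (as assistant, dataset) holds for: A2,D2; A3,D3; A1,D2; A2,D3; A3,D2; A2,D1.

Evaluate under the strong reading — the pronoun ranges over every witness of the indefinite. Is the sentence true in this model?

False

"her" takes "an assistant" as antecedent and "it" takes "a dataset"; both are donkey pronouns co-varying with the restrictor.
Strong reading: for every (p,d,a) with shared(p,d,a), cleaned(a,d).
Restrictor triples: (P1,D1,A2)→cleaned(A2,D1) ✓  (P1,D2,A1)→cleaned(A1,D2) ✓  (P1,D2,A2)→cleaned(A2,D2) ✓  (P1,D3,A1)→cleaned(A1,D3) ✗  (P1,D3,A2)→cleaned(A2,D3) ✓  (P2,D1,A2)→cleaned(A2,D1) ✓  (P2,D1,A3)→cleaned(A3,D1) ✗  (P2,D3,A1)→cleaned(A1,D3) ✗  (P2,D3,A2)→cleaned(A2,D3) ✓  (P2,D3,A3)→cleaned(A3,D3) ✓  (P3,D1,A3)→cleaned(A3,D1) ✗
Counterexample: (P1,D3,A1) — cleaned(A1,D3) does not hold.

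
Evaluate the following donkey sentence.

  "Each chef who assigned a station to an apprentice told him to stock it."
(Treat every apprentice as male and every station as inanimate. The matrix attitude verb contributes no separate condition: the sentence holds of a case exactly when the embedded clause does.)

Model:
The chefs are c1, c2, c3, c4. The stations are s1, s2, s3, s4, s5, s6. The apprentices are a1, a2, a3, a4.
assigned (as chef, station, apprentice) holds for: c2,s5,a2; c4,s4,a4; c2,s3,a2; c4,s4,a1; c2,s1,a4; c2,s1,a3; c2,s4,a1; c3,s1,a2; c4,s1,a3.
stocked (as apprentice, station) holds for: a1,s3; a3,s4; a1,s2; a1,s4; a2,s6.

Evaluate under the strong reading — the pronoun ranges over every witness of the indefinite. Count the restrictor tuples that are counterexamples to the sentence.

"him" takes "an apprentice" as antecedent and "it" takes "a station"; both are donkey pronouns co-varying with the restrictor.
Strong reading: for every (c,s,a) with assigned(c,s,a), stocked(a,s).
Restrictor triples: (c2,s1,a3)→stocked(a3,s1) ✗  (c2,s1,a4)→stocked(a4,s1) ✗  (c2,s3,a2)→stocked(a2,s3) ✗  (c2,s4,a1)→stocked(a1,s4) ✓  (c2,s5,a2)→stocked(a2,s5) ✗  (c3,s1,a2)→stocked(a2,s1) ✗  (c4,s1,a3)→stocked(a3,s1) ✗  (c4,s4,a1)→stocked(a1,s4) ✓  (c4,s4,a4)→stocked(a4,s4) ✗
Counterexamples (restrictor triples failing the scope): 7.

7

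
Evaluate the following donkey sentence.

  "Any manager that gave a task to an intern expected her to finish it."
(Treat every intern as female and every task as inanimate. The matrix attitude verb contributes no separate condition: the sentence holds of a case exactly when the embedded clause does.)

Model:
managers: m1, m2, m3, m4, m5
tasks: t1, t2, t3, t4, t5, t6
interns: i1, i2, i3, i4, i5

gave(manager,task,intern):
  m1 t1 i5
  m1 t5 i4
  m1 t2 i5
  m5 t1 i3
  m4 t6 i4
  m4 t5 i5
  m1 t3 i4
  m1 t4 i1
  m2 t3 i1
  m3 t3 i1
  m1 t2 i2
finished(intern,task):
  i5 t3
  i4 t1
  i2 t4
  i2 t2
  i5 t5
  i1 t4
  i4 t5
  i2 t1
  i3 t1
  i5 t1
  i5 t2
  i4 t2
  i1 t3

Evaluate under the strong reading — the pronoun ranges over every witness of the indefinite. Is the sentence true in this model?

False

"her" takes "an intern" as antecedent and "it" takes "a task"; both are donkey pronouns co-varying with the restrictor.
Strong reading: for every (m,t,i) with gave(m,t,i), finished(i,t).
Restrictor triples: (m1,t1,i5)→finished(i5,t1) ✓  (m1,t2,i2)→finished(i2,t2) ✓  (m1,t2,i5)→finished(i5,t2) ✓  (m1,t3,i4)→finished(i4,t3) ✗  (m1,t4,i1)→finished(i1,t4) ✓  (m1,t5,i4)→finished(i4,t5) ✓  (m2,t3,i1)→finished(i1,t3) ✓  (m3,t3,i1)→finished(i1,t3) ✓  (m4,t5,i5)→finished(i5,t5) ✓  (m4,t6,i4)→finished(i4,t6) ✗  (m5,t1,i3)→finished(i3,t1) ✓
Counterexample: (m1,t3,i4) — finished(i4,t3) does not hold.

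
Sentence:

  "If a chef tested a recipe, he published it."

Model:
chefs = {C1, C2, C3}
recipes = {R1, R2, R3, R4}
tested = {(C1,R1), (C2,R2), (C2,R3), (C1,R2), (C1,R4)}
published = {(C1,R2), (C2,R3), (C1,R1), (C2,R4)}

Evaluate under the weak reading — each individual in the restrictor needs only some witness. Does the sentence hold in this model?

True

"it" takes "a recipe" as antecedent — a donkey pronoun bound across the clause boundary.
Weak reading: every chef c with some tested-recipe has at least one tested-recipe r such that published(c,r).
Per chef: C1:✓  C2:✓
Every chef in the restrictor has a witness.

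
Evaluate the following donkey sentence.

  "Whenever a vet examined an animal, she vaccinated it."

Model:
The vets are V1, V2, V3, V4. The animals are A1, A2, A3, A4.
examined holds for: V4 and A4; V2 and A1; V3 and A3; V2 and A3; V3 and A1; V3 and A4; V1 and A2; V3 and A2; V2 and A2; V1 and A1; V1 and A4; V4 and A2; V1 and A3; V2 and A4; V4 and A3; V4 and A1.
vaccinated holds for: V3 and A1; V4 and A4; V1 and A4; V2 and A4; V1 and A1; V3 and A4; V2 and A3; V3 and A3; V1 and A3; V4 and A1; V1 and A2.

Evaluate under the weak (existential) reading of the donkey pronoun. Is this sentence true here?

True

"it" takes "an animal" as antecedent — a donkey pronoun bound across the clause boundary.
Weak reading: every vet v with some examined-animal has at least one examined-animal a such that vaccinated(v,a).
Per vet: V1:✓  V2:✓  V3:✓  V4:✓
Every vet in the restrictor has a witness.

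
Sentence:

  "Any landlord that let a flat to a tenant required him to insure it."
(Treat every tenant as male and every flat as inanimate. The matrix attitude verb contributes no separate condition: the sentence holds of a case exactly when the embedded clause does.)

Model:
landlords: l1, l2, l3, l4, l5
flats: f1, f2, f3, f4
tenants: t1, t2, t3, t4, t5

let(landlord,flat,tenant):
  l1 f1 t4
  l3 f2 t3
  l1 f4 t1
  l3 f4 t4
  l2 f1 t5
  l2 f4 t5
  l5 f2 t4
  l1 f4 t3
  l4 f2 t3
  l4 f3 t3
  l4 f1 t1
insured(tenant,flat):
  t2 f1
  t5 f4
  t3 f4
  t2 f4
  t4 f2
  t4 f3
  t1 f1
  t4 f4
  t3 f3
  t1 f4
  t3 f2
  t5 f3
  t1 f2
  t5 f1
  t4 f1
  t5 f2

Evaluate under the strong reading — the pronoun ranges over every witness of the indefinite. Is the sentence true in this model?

"him" takes "a tenant" as antecedent and "it" takes "a flat"; both are donkey pronouns co-varying with the restrictor.
Strong reading: for every (l,f,t) with let(l,f,t), insured(t,f).
Restrictor triples: (l1,f1,t4)→insured(t4,f1) ✓  (l1,f4,t1)→insured(t1,f4) ✓  (l1,f4,t3)→insured(t3,f4) ✓  (l2,f1,t5)→insured(t5,f1) ✓  (l2,f4,t5)→insured(t5,f4) ✓  (l3,f2,t3)→insured(t3,f2) ✓  (l3,f4,t4)→insured(t4,f4) ✓  (l4,f1,t1)→insured(t1,f1) ✓  (l4,f2,t3)→insured(t3,f2) ✓  (l4,f3,t3)→insured(t3,f3) ✓  (l5,f2,t4)→insured(t4,f2) ✓
Every restrictor triple satisfies the scope.

True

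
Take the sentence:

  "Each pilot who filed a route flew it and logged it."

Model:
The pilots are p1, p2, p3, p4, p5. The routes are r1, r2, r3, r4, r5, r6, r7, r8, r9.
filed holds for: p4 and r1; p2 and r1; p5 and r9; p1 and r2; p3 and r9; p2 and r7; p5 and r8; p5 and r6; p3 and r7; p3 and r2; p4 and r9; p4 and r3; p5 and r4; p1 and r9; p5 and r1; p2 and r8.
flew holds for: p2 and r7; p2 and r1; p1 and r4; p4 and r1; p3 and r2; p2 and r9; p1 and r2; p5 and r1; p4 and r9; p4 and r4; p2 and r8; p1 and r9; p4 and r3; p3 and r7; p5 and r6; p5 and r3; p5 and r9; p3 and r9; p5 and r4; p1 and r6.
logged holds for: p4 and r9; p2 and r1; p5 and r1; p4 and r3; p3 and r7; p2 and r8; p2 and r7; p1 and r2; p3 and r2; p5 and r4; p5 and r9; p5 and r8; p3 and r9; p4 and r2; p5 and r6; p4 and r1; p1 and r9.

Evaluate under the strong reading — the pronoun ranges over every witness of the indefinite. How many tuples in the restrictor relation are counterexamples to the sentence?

"it" takes "a route" as antecedent — a donkey pronoun bound across the clause boundary.
Strong reading: for every (p,r) with filed(p,r), flew(p,r) ∧ logged(p,r).
Restrictor pairs: (p1,r2) ✓  (p1,r9) ✓  (p2,r1) ✓  (p2,r7) ✓  (p2,r8) ✓  (p3,r2) ✓  (p3,r7) ✓  (p3,r9) ✓  (p4,r1) ✓  (p4,r3) ✓  (p4,r9) ✓  (p5,r1) ✓  (p5,r4) ✓  (p5,r6) ✓  (p5,r8) ✗  (p5,r9) ✓
Counterexamples (restrictor pairs failing the scope): 1.

1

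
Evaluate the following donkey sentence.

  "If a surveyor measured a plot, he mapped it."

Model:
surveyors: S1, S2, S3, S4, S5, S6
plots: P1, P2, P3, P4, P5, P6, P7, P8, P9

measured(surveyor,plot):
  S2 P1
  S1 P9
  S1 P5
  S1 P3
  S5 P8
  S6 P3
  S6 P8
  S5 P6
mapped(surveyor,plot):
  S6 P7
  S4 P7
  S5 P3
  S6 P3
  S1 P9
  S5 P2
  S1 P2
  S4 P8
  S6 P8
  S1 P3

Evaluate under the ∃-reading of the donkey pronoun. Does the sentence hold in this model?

False

"it" takes "a plot" as antecedent — a donkey pronoun bound across the clause boundary.
Weak reading: every surveyor s with some measured-plot has at least one measured-plot p such that mapped(s,p).
Per surveyor: S1:✓  S2:✗  S5:✗  S6:✓
S2 has no witness among its measured-plots.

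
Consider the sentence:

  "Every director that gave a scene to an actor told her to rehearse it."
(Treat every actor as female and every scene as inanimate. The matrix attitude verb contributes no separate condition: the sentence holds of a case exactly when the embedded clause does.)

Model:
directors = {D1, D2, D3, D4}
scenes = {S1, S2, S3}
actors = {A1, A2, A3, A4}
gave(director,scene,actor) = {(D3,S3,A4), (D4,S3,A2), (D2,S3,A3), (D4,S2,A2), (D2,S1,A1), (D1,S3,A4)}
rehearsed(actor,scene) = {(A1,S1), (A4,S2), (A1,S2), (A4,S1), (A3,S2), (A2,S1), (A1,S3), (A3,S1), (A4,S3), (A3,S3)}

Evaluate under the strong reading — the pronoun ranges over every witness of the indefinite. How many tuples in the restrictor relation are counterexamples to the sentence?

2

"her" takes "an actor" as antecedent and "it" takes "a scene"; both are donkey pronouns co-varying with the restrictor.
Strong reading: for every (d,s,a) with gave(d,s,a), rehearsed(a,s).
Restrictor triples: (D1,S3,A4)→rehearsed(A4,S3) ✓  (D2,S1,A1)→rehearsed(A1,S1) ✓  (D2,S3,A3)→rehearsed(A3,S3) ✓  (D3,S3,A4)→rehearsed(A4,S3) ✓  (D4,S2,A2)→rehearsed(A2,S2) ✗  (D4,S3,A2)→rehearsed(A2,S3) ✗
Counterexamples (restrictor triples failing the scope): 2.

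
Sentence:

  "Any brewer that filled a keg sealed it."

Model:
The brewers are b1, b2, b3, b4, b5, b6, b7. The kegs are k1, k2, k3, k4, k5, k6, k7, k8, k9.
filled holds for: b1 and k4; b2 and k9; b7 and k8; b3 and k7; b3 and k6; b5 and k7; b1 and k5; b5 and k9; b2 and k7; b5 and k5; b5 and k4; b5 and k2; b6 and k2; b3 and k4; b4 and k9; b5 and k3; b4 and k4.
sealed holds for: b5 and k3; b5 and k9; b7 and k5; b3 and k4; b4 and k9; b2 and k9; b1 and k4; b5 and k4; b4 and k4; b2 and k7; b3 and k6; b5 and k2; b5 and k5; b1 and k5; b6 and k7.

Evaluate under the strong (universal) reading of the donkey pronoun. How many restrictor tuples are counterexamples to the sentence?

4

"it" takes "a keg" as antecedent — a donkey pronoun bound across the clause boundary.
Strong reading: for every (b,k) with filled(b,k), sealed(b,k).
Restrictor pairs: (b1,k4) ✓  (b1,k5) ✓  (b2,k7) ✓  (b2,k9) ✓  (b3,k4) ✓  (b3,k6) ✓  (b3,k7) ✗  (b4,k4) ✓  (b4,k9) ✓  (b5,k2) ✓  (b5,k3) ✓  (b5,k4) ✓  (b5,k5) ✓  (b5,k7) ✗  (b5,k9) ✓  (b6,k2) ✗  (b7,k8) ✗
Counterexamples (restrictor pairs failing the scope): 4.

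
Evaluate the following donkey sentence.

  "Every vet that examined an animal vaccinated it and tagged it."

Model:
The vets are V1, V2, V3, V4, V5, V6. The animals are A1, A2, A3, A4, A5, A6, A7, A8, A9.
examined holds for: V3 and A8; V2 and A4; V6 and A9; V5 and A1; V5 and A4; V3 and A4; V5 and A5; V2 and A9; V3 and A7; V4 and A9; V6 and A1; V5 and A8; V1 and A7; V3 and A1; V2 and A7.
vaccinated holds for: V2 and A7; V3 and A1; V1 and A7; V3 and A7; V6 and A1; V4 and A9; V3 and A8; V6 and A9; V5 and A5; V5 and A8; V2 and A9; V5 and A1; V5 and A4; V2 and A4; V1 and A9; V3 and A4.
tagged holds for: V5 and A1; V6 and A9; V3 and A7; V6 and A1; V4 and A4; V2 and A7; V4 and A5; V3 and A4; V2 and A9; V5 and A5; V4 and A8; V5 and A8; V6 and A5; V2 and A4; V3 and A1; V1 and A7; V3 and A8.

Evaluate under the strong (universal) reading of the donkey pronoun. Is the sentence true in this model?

False

"it" takes "an animal" as antecedent — a donkey pronoun bound across the clause boundary.
Strong reading: for every (v,a) with examined(v,a), vaccinated(v,a) ∧ tagged(v,a).
Restrictor pairs: (V1,A7) ✓  (V2,A4) ✓  (V2,A7) ✓  (V2,A9) ✓  (V3,A1) ✓  (V3,A4) ✓  (V3,A7) ✓  (V3,A8) ✓  (V4,A9) ✗  (V5,A1) ✓  (V5,A4) ✗  (V5,A5) ✓  (V5,A8) ✓  (V6,A1) ✓  (V6,A9) ✓
Counterexample: (V4,A9) is in examined but fails the scope.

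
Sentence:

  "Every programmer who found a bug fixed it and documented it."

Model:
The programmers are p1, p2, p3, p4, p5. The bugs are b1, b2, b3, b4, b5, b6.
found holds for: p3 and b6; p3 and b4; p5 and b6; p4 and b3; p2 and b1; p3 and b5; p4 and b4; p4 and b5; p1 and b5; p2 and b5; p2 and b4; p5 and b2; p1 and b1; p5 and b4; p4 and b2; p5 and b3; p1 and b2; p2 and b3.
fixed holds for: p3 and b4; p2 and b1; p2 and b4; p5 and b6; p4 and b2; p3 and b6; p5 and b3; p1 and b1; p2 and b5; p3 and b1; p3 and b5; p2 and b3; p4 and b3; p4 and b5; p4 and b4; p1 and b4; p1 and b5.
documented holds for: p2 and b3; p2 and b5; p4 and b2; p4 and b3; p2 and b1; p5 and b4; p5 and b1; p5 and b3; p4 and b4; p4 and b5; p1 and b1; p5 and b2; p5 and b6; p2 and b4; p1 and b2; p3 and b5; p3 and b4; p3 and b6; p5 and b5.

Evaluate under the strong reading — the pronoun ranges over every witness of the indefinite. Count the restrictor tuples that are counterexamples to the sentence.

"it" takes "a bug" as antecedent — a donkey pronoun bound across the clause boundary.
Strong reading: for every (p,b) with found(p,b), fixed(p,b) ∧ documented(p,b).
Restrictor pairs: (p1,b1) ✓  (p1,b2) ✗  (p1,b5) ✗  (p2,b1) ✓  (p2,b3) ✓  (p2,b4) ✓  (p2,b5) ✓  (p3,b4) ✓  (p3,b5) ✓  (p3,b6) ✓  (p4,b2) ✓  (p4,b3) ✓  (p4,b4) ✓  (p4,b5) ✓  (p5,b2) ✗  (p5,b3) ✓  (p5,b4) ✗  (p5,b6) ✓
Counterexamples (restrictor pairs failing the scope): 4.

4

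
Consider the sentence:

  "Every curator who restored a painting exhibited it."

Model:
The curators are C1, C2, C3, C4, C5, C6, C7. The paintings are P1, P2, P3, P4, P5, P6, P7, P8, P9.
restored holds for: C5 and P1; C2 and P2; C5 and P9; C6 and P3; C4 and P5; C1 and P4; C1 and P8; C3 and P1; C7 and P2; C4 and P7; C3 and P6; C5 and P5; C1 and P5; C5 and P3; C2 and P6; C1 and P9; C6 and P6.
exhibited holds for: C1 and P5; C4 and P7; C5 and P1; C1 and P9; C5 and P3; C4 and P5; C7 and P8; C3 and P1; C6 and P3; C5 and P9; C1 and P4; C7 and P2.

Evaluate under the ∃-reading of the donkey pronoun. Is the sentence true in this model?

"it" takes "a painting" as antecedent — a donkey pronoun bound across the clause boundary.
Weak reading: every curator c with some restored-painting has at least one restored-painting p such that exhibited(c,p).
Per curator: C1:✓  C2:✗  C3:✓  C4:✓  C5:✓  C6:✓  C7:✓
C2 has no witness among its restored-paintings.

False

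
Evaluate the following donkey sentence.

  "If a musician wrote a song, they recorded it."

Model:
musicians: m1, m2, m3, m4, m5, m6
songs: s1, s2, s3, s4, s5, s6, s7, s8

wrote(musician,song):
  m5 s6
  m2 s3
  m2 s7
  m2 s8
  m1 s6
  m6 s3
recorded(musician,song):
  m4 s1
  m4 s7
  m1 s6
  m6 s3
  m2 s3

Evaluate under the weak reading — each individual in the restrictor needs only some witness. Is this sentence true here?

"it" takes "a song" as antecedent — a donkey pronoun bound across the clause boundary.
Weak reading: every musician m with some wrote-song has at least one wrote-song s such that recorded(m,s).
Per musician: m1:✓  m2:✓  m5:✗  m6:✓
m5 has no witness among its wrote-songs.

False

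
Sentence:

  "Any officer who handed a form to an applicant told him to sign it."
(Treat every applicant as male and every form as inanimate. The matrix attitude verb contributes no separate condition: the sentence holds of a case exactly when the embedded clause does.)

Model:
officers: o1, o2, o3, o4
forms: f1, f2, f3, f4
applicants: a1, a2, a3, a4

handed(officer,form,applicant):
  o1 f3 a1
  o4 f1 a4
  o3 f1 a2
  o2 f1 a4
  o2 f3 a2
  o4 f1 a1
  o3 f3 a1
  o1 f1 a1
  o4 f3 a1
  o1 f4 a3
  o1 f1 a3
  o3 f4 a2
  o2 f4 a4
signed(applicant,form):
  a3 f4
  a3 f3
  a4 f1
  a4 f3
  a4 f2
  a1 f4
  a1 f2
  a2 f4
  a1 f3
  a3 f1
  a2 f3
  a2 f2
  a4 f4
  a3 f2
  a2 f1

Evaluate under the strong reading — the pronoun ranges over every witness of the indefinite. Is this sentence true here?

False

"him" takes "an applicant" as antecedent and "it" takes "a form"; both are donkey pronouns co-varying with the restrictor.
Strong reading: for every (o,f,a) with handed(o,f,a), signed(a,f).
Restrictor triples: (o1,f1,a1)→signed(a1,f1) ✗  (o1,f1,a3)→signed(a3,f1) ✓  (o1,f3,a1)→signed(a1,f3) ✓  (o1,f4,a3)→signed(a3,f4) ✓  (o2,f1,a4)→signed(a4,f1) ✓  (o2,f3,a2)→signed(a2,f3) ✓  (o2,f4,a4)→signed(a4,f4) ✓  (o3,f1,a2)→signed(a2,f1) ✓  (o3,f3,a1)→signed(a1,f3) ✓  (o3,f4,a2)→signed(a2,f4) ✓  (o4,f1,a1)→signed(a1,f1) ✗  (o4,f1,a4)→signed(a4,f1) ✓  (o4,f3,a1)→signed(a1,f3) ✓
Counterexample: (o1,f1,a1) — signed(a1,f1) does not hold.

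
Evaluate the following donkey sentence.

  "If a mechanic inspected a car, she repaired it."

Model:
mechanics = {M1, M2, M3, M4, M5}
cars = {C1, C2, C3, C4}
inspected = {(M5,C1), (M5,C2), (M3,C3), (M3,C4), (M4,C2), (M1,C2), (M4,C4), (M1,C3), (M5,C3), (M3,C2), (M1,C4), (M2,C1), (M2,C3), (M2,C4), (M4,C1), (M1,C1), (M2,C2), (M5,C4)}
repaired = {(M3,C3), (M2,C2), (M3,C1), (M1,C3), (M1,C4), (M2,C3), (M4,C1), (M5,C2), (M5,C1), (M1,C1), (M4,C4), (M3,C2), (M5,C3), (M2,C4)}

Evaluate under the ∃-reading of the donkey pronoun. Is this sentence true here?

True

"it" takes "a car" as antecedent — a donkey pronoun bound across the clause boundary.
Weak reading: every mechanic m with some inspected-car has at least one inspected-car c such that repaired(m,c).
Per mechanic: M1:✓  M2:✓  M3:✓  M4:✓  M5:✓
Every mechanic in the restrictor has a witness.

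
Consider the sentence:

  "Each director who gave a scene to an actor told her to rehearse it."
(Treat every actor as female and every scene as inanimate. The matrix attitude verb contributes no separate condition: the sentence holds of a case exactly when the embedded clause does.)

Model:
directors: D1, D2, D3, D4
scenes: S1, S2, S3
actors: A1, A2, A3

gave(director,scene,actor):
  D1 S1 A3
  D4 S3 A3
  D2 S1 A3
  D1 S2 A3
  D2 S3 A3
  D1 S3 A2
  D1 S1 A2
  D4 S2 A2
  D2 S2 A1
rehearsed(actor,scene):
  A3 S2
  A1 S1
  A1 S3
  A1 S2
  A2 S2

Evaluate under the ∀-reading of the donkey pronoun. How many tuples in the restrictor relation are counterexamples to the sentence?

"her" takes "an actor" as antecedent and "it" takes "a scene"; both are donkey pronouns co-varying with the restrictor.
Strong reading: for every (d,s,a) with gave(d,s,a), rehearsed(a,s).
Restrictor triples: (D1,S1,A2)→rehearsed(A2,S1) ✗  (D1,S1,A3)→rehearsed(A3,S1) ✗  (D1,S2,A3)→rehearsed(A3,S2) ✓  (D1,S3,A2)→rehearsed(A2,S3) ✗  (D2,S1,A3)→rehearsed(A3,S1) ✗  (D2,S2,A1)→rehearsed(A1,S2) ✓  (D2,S3,A3)→rehearsed(A3,S3) ✗  (D4,S2,A2)→rehearsed(A2,S2) ✓  (D4,S3,A3)→rehearsed(A3,S3) ✗
Counterexamples (restrictor triples failing the scope): 6.

6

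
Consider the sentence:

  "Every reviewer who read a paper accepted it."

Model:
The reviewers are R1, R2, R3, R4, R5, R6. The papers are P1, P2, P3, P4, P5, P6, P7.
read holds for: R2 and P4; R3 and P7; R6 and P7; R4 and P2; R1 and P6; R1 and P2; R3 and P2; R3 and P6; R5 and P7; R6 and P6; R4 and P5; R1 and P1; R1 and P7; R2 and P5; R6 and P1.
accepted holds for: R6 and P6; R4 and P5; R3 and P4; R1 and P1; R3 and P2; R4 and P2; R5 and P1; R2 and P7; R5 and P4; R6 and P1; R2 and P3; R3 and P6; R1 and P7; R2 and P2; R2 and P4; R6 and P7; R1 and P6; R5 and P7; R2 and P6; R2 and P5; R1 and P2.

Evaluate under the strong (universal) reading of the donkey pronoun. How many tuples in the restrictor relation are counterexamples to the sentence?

"it" takes "a paper" as antecedent — a donkey pronoun bound across the clause boundary.
Strong reading: for every (r,p) with read(r,p), accepted(r,p).
Restrictor pairs: (R1,P1) ✓  (R1,P2) ✓  (R1,P6) ✓  (R1,P7) ✓  (R2,P4) ✓  (R2,P5) ✓  (R3,P2) ✓  (R3,P6) ✓  (R3,P7) ✗  (R4,P2) ✓  (R4,P5) ✓  (R5,P7) ✓  (R6,P1) ✓  (R6,P6) ✓  (R6,P7) ✓
Counterexamples (restrictor pairs failing the scope): 1.

1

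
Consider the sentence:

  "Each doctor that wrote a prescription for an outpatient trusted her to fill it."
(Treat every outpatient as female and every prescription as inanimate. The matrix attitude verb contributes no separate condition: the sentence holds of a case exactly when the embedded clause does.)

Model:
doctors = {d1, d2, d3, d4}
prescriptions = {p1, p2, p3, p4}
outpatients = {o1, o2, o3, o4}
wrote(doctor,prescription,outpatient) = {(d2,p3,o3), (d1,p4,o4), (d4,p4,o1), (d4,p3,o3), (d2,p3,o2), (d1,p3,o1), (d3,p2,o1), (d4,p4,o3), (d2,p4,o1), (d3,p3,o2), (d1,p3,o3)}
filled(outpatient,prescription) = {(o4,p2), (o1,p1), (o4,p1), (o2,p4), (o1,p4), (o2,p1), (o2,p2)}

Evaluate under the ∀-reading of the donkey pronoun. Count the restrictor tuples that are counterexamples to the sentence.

"her" takes "an outpatient" as antecedent and "it" takes "a prescription"; both are donkey pronouns co-varying with the restrictor.
Strong reading: for every (d,p,o) with wrote(d,p,o), filled(o,p).
Restrictor triples: (d1,p3,o1)→filled(o1,p3) ✗  (d1,p3,o3)→filled(o3,p3) ✗  (d1,p4,o4)→filled(o4,p4) ✗  (d2,p3,o2)→filled(o2,p3) ✗  (d2,p3,o3)→filled(o3,p3) ✗  (d2,p4,o1)→filled(o1,p4) ✓  (d3,p2,o1)→filled(o1,p2) ✗  (d3,p3,o2)→filled(o2,p3) ✗  (d4,p3,o3)→filled(o3,p3) ✗  (d4,p4,o1)→filled(o1,p4) ✓  (d4,p4,o3)→filled(o3,p4) ✗
Counterexamples (restrictor triples failing the scope): 9.

9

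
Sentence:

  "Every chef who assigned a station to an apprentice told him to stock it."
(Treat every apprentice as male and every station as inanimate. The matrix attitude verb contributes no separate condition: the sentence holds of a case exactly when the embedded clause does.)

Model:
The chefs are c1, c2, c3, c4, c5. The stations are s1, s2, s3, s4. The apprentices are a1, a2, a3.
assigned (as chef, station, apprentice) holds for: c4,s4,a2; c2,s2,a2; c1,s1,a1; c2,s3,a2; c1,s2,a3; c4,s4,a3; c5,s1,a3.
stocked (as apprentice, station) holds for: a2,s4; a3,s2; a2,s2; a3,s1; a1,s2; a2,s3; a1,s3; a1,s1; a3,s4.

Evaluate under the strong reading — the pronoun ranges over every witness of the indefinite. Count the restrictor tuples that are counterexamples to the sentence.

0

"him" takes "an apprentice" as antecedent and "it" takes "a station"; both are donkey pronouns co-varying with the restrictor.
Strong reading: for every (c,s,a) with assigned(c,s,a), stocked(a,s).
Restrictor triples: (c1,s1,a1)→stocked(a1,s1) ✓  (c1,s2,a3)→stocked(a3,s2) ✓  (c2,s2,a2)→stocked(a2,s2) ✓  (c2,s3,a2)→stocked(a2,s3) ✓  (c4,s4,a2)→stocked(a2,s4) ✓  (c4,s4,a3)→stocked(a3,s4) ✓  (c5,s1,a3)→stocked(a3,s1) ✓
Counterexamples (restrictor triples failing the scope): 0.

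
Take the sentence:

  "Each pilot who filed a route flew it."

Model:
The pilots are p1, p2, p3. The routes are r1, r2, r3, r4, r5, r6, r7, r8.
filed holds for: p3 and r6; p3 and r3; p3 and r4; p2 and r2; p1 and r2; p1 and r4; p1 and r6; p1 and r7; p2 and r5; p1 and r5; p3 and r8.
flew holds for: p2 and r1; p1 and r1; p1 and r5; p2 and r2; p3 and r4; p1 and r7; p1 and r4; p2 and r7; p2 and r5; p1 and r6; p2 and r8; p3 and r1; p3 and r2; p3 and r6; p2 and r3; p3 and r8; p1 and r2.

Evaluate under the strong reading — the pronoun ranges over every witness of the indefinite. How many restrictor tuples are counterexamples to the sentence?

1

"it" takes "a route" as antecedent — a donkey pronoun bound across the clause boundary.
Strong reading: for every (p,r) with filed(p,r), flew(p,r).
Restrictor pairs: (p1,r2) ✓  (p1,r4) ✓  (p1,r5) ✓  (p1,r6) ✓  (p1,r7) ✓  (p2,r2) ✓  (p2,r5) ✓  (p3,r3) ✗  (p3,r4) ✓  (p3,r6) ✓  (p3,r8) ✓
Counterexamples (restrictor pairs failing the scope): 1.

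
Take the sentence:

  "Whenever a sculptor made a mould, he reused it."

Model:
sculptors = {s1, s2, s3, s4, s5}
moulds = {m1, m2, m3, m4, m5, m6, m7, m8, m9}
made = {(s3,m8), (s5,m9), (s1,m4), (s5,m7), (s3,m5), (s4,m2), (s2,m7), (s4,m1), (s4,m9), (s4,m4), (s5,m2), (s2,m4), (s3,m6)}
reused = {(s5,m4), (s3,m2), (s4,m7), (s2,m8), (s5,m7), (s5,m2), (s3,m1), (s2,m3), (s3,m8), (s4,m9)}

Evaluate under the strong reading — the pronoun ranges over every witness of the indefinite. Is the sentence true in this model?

"it" takes "a mould" as antecedent — a donkey pronoun bound across the clause boundary.
Strong reading: for every (s,m) with made(s,m), reused(s,m).
Restrictor pairs: (s1,m4) ✗  (s2,m4) ✗  (s2,m7) ✗  (s3,m5) ✗  (s3,m6) ✗  (s3,m8) ✓  (s4,m1) ✗  (s4,m2) ✗  (s4,m4) ✗  (s4,m9) ✓  (s5,m2) ✓  (s5,m7) ✓  (s5,m9) ✗
Counterexample: (s1,m4) is in made but fails the scope.

False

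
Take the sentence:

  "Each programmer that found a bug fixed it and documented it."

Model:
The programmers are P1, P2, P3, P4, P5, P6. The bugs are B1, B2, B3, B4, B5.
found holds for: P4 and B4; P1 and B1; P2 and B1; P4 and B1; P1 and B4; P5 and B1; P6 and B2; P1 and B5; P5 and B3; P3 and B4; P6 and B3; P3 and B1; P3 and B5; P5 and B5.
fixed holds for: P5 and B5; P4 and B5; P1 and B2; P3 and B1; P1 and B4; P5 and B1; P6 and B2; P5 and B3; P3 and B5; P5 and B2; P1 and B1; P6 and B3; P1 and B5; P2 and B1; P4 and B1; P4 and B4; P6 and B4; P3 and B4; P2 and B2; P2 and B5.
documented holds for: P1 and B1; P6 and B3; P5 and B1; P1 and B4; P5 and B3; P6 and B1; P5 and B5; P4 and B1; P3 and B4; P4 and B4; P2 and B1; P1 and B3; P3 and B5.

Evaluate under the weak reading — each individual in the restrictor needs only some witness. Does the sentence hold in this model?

"it" takes "a bug" as antecedent — a donkey pronoun bound across the clause boundary.
Weak reading: every programmer p with some found-bug has at least one found-bug b such that fixed(p,b) ∧ documented(p,b).
Per programmer: P1:✓  P2:✓  P3:✓  P4:✓  P5:✓  P6:✓
Every programmer in the restrictor has a witness.

True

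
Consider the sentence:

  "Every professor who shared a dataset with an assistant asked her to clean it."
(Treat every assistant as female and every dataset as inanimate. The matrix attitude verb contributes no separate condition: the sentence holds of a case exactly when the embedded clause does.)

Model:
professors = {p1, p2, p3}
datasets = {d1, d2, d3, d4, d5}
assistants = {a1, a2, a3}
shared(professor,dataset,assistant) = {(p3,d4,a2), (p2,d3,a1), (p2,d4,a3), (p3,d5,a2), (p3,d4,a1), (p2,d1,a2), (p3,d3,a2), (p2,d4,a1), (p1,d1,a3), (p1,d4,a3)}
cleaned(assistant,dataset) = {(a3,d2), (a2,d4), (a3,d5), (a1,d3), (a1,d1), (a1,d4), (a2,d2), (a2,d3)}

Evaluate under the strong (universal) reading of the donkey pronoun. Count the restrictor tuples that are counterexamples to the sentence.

5

"her" takes "an assistant" as antecedent and "it" takes "a dataset"; both are donkey pronouns co-varying with the restrictor.
Strong reading: for every (p,d,a) with shared(p,d,a), cleaned(a,d).
Restrictor triples: (p1,d1,a3)→cleaned(a3,d1) ✗  (p1,d4,a3)→cleaned(a3,d4) ✗  (p2,d1,a2)→cleaned(a2,d1) ✗  (p2,d3,a1)→cleaned(a1,d3) ✓  (p2,d4,a1)→cleaned(a1,d4) ✓  (p2,d4,a3)→cleaned(a3,d4) ✗  (p3,d3,a2)→cleaned(a2,d3) ✓  (p3,d4,a1)→cleaned(a1,d4) ✓  (p3,d4,a2)→cleaned(a2,d4) ✓  (p3,d5,a2)→cleaned(a2,d5) ✗
Counterexamples (restrictor triples failing the scope): 5.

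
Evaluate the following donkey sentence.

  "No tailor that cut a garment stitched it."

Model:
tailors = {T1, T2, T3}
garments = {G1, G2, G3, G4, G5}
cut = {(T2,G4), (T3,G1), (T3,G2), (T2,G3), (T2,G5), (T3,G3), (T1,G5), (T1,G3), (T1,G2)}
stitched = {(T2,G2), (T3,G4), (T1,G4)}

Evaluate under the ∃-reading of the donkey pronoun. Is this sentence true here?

True

"it" takes "a garment" as antecedent — a donkey pronoun bound across the clause boundary.
Truth condition: for no (t,g) with cut(t,g) does stitched(t,g) hold.
Restrictor pairs — does the scope hold? (T1,G2):fails  (T1,G3):fails  (T1,G5):fails  (T2,G3):fails  (T2,G4):fails  (T2,G5):fails  (T3,G1):fails  (T3,G2):fails  (T3,G3):fails
Scope holds for no restrictor pair, so the sentence is true.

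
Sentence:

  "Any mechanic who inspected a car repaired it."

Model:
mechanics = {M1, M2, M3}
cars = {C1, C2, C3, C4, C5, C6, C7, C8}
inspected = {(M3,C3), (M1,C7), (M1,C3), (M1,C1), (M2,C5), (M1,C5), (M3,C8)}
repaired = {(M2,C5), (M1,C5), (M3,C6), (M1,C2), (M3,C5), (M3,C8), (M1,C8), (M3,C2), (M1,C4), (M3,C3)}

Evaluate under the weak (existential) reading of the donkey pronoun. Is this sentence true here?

True

"it" takes "a car" as antecedent — a donkey pronoun bound across the clause boundary.
Weak reading: every mechanic m with some inspected-car has at least one inspected-car c such that repaired(m,c).
Per mechanic: M1:✓  M2:✓  M3:✓
Every mechanic in the restrictor has a witness.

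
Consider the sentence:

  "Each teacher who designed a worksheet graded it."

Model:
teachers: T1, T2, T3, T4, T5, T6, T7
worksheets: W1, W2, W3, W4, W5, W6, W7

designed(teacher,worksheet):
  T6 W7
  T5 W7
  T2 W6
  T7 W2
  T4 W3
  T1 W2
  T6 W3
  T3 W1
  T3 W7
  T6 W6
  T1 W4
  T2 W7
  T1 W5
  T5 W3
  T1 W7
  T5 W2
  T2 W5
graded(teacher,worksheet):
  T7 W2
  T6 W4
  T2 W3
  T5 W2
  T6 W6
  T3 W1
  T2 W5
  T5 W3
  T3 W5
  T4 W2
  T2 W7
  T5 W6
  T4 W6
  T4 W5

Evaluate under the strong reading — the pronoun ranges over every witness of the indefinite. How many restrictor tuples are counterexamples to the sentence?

10

"it" takes "a worksheet" as antecedent — a donkey pronoun bound across the clause boundary.
Strong reading: for every (t,w) with designed(t,w), graded(t,w).
Restrictor pairs: (T1,W2) ✗  (T1,W4) ✗  (T1,W5) ✗  (T1,W7) ✗  (T2,W5) ✓  (T2,W6) ✗  (T2,W7) ✓  (T3,W1) ✓  (T3,W7) ✗  (T4,W3) ✗  (T5,W2) ✓  (T5,W3) ✓  (T5,W7) ✗  (T6,W3) ✗  (T6,W6) ✓  (T6,W7) ✗  (T7,W2) ✓
Counterexamples (restrictor pairs failing the scope): 10.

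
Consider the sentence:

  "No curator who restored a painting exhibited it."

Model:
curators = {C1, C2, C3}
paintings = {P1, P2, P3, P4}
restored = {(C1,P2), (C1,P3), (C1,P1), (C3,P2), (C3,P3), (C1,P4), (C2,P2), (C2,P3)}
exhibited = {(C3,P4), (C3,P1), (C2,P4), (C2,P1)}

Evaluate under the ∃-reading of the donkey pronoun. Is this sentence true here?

"it" takes "a painting" as antecedent — a donkey pronoun bound across the clause boundary.
Truth condition: for no (c,p) with restored(c,p) does exhibited(c,p) hold.
Restrictor pairs — does the scope hold? (C1,P1):fails  (C1,P2):fails  (C1,P3):fails  (C1,P4):fails  (C2,P2):fails  (C2,P3):fails  (C3,P2):fails  (C3,P3):fails
Scope holds for no restrictor pair, so the sentence is true.

True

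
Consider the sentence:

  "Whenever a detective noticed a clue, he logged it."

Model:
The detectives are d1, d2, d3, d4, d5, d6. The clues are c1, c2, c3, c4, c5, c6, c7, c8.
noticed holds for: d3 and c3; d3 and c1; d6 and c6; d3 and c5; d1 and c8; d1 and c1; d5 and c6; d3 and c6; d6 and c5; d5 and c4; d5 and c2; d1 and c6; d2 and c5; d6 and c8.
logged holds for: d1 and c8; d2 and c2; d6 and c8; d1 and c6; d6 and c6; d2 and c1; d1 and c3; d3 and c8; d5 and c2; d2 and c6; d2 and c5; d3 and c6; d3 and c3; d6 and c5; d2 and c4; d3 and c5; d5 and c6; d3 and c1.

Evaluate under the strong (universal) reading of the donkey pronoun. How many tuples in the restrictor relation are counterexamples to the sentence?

2

"it" takes "a clue" as antecedent — a donkey pronoun bound across the clause boundary.
Strong reading: for every (d,c) with noticed(d,c), logged(d,c).
Restrictor pairs: (d1,c1) ✗  (d1,c6) ✓  (d1,c8) ✓  (d2,c5) ✓  (d3,c1) ✓  (d3,c3) ✓  (d3,c5) ✓  (d3,c6) ✓  (d5,c2) ✓  (d5,c4) ✗  (d5,c6) ✓  (d6,c5) ✓  (d6,c6) ✓  (d6,c8) ✓
Counterexamples (restrictor pairs failing the scope): 2.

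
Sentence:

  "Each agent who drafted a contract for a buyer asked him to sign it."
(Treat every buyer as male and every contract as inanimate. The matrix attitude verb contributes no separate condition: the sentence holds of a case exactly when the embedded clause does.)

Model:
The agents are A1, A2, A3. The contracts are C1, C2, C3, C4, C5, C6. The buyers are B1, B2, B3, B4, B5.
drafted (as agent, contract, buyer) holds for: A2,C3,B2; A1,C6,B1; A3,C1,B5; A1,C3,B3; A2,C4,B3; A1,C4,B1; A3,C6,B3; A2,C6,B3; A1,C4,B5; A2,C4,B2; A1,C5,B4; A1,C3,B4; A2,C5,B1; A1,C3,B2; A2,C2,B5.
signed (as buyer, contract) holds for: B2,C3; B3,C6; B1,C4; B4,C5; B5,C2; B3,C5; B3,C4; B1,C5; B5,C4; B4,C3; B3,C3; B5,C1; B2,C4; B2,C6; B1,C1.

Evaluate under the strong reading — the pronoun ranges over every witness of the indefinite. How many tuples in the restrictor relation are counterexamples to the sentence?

"him" takes "a buyer" as antecedent and "it" takes "a contract"; both are donkey pronouns co-varying with the restrictor.
Strong reading: for every (a,c,b) with drafted(a,c,b), signed(b,c).
Restrictor triples: (A1,C3,B2)→signed(B2,C3) ✓  (A1,C3,B3)→signed(B3,C3) ✓  (A1,C3,B4)→signed(B4,C3) ✓  (A1,C4,B1)→signed(B1,C4) ✓  (A1,C4,B5)→signed(B5,C4) ✓  (A1,C5,B4)→signed(B4,C5) ✓  (A1,C6,B1)→signed(B1,C6) ✗  (A2,C2,B5)→signed(B5,C2) ✓  (A2,C3,B2)→signed(B2,C3) ✓  (A2,C4,B2)→signed(B2,C4) ✓  (A2,C4,B3)→signed(B3,C4) ✓  (A2,C5,B1)→signed(B1,C5) ✓  (A2,C6,B3)→signed(B3,C6) ✓  (A3,C1,B5)→signed(B5,C1) ✓  (A3,C6,B3)→signed(B3,C6) ✓
Counterexamples (restrictor triples failing the scope): 1.

1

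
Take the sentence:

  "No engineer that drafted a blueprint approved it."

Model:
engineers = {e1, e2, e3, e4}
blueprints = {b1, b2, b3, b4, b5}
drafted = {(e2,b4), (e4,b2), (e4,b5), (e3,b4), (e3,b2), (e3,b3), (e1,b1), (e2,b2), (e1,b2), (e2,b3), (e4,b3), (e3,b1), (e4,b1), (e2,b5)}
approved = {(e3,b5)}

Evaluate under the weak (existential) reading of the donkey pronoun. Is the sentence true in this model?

"it" takes "a blueprint" as antecedent — a donkey pronoun bound across the clause boundary.
Truth condition: for no (e,b) with drafted(e,b) does approved(e,b) hold.
Restrictor pairs — does the scope hold? (e1,b1):fails  (e1,b2):fails  (e2,b2):fails  (e2,b3):fails  (e2,b4):fails  (e2,b5):fails  (e3,b1):fails  (e3,b2):fails  (e3,b3):fails  (e3,b4):fails  (e4,b1):fails  (e4,b2):fails  (e4,b3):fails  (e4,b5):fails
Scope holds for no restrictor pair, so the sentence is true.

True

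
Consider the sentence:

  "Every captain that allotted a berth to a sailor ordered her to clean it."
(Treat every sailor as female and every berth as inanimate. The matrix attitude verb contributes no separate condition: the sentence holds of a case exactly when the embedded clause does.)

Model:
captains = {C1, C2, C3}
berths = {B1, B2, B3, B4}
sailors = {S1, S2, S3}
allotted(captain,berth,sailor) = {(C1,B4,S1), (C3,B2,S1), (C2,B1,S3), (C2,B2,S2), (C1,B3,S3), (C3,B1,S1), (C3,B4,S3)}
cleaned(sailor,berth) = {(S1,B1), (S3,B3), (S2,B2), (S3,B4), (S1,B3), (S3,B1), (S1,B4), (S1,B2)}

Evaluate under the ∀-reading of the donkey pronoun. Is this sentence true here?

"her" takes "a sailor" as antecedent and "it" takes "a berth"; both are donkey pronouns co-varying with the restrictor.
Strong reading: for every (c,b,s) with allotted(c,b,s), cleaned(s,b).
Restrictor triples: (C1,B3,S3)→cleaned(S3,B3) ✓  (C1,B4,S1)→cleaned(S1,B4) ✓  (C2,B1,S3)→cleaned(S3,B1) ✓  (C2,B2,S2)→cleaned(S2,B2) ✓  (C3,B1,S1)→cleaned(S1,B1) ✓  (C3,B2,S1)→cleaned(S1,B2) ✓  (C3,B4,S3)→cleaned(S3,B4) ✓
Every restrictor triple satisfies the scope.

True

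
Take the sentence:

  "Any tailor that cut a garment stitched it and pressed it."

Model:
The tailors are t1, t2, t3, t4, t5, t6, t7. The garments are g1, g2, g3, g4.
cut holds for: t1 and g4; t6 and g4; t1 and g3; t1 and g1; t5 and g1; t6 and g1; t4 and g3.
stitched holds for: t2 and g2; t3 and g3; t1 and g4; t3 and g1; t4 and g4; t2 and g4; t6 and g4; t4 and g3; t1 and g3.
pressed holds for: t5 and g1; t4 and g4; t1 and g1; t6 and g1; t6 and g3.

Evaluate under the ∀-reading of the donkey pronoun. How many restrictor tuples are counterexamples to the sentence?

"it" takes "a garment" as antecedent — a donkey pronoun bound across the clause boundary.
Strong reading: for every (t,g) with cut(t,g), stitched(t,g) ∧ pressed(t,g).
Restrictor pairs: (t1,g1) ✗  (t1,g3) ✗  (t1,g4) ✗  (t4,g3) ✗  (t5,g1) ✗  (t6,g1) ✗  (t6,g4) ✗
Counterexamples (restrictor pairs failing the scope): 7.

7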